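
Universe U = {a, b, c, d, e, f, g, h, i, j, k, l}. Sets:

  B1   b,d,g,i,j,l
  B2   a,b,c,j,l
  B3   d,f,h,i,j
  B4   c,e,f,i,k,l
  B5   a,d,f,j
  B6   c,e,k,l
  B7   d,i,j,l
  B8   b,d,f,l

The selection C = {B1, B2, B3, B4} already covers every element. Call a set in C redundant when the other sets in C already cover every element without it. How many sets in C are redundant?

0

Drop B1: g uncovered — not redundant.
Drop B2: a uncovered — not redundant.
Drop B3: h uncovered — not redundant.
Drop B4: e, k uncovered — not redundant.
None of the sets in C is redundant.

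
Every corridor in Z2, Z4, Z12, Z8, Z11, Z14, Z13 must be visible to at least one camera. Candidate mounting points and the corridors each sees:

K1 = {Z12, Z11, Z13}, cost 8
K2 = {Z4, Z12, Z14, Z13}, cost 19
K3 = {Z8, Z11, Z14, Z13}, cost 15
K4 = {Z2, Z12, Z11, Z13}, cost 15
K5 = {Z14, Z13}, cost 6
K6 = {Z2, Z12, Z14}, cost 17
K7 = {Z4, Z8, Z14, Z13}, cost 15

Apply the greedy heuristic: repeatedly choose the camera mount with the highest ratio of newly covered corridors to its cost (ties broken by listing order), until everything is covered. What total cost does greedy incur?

Pick 1: K1 adds 3 new (Z12, Z11, Z13) at cost 8 (ratio 3/8).
Pick 2: K7 adds 3 new (Z4, Z8, Z14) at cost 15 (ratio 3/15).
Pick 3: K4 adds 1 new (Z2) at cost 15 (ratio 1/15).
Greedy total cost: 8 + 15 + 15 = 38. (The true optimum is 30, so greedy overshoots here.)

38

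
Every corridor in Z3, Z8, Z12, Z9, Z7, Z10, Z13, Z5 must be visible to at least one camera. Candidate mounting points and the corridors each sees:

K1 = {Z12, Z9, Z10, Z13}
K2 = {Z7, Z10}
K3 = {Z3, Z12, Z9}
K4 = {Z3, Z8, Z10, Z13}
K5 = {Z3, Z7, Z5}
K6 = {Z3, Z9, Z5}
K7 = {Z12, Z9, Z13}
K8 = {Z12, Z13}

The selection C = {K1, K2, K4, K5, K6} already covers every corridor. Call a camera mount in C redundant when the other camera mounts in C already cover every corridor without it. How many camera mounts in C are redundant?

Drop K1: Z12 uncovered — not redundant.
Drop K2: the rest still cover every corridor — redundant.
Drop K4: Z8 uncovered — not redundant.
Drop K5: the rest still cover every corridor — redundant.
Drop K6: the rest still cover every corridor — redundant.
3 redundant: K2, K5, K6.

3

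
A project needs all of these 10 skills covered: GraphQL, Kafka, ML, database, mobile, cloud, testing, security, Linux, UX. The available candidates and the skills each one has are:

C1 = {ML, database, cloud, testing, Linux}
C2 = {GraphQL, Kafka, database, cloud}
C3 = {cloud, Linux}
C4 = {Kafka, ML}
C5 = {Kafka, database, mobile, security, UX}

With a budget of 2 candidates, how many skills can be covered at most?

Choosing C1, C5 covers {Kafka, ML, database, mobile, cloud, testing, security, Linux, UX} — 9 skills.
No choice of 2 candidates does better; here GraphQL is left uncovered.

9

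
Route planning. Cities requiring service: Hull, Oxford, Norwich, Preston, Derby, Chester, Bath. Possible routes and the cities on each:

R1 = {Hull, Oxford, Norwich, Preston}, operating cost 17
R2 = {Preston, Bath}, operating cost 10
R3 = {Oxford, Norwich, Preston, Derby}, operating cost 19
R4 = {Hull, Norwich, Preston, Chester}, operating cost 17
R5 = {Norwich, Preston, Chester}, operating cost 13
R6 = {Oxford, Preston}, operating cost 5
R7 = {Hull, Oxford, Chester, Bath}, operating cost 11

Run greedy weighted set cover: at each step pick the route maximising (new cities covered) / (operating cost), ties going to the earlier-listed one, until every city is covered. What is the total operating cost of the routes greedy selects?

35

Pick 1: R6 adds 2 new (Oxford, Preston) at operating cost 5 (ratio 2/5).
Pick 2: R7 adds 3 new (Hull, Chester, Bath) at operating cost 11 (ratio 3/11).
Pick 3: R3 adds 2 new (Norwich, Derby) at operating cost 19 (ratio 2/19).
Greedy total operating cost: 5 + 11 + 19 = 35. (The true optimum is 30, so greedy overshoots here.)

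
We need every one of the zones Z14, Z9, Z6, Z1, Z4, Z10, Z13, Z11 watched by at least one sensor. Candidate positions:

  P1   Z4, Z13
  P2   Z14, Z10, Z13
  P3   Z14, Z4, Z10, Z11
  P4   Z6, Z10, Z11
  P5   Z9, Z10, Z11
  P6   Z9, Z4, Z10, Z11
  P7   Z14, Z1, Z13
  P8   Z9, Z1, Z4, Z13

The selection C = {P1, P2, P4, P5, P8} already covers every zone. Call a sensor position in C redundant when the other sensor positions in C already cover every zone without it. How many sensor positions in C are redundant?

2

Drop P1: the rest still cover every zone — redundant.
Drop P2: Z14 uncovered — not redundant.
Drop P4: Z6 uncovered — not redundant.
Drop P5: the rest still cover every zone — redundant.
Drop P8: Z1 uncovered — not redundant.
2 redundant: P1, P5.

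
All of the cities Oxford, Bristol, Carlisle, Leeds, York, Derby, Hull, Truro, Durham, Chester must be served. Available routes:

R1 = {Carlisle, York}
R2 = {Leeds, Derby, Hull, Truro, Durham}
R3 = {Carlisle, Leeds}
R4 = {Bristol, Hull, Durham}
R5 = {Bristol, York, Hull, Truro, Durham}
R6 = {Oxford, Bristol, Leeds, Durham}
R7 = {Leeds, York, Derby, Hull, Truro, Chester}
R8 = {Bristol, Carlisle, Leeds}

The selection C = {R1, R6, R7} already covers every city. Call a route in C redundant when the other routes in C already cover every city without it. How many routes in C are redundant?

0

Drop R1: Carlisle uncovered — not redundant.
Drop R6: Oxford, Bristol, Durham uncovered — not redundant.
Drop R7: Derby, Hull, Truro, Chester uncovered — not redundant.
None of the routes in C is redundant.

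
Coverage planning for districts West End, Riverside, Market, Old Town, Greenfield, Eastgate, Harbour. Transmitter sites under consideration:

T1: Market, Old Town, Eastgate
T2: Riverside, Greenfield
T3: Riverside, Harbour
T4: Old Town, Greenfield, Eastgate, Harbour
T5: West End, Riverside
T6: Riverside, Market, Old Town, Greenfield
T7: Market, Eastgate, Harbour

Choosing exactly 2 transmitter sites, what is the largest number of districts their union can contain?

Choosing T4, T5 covers {West End, Riverside, Old Town, Greenfield, Eastgate, Harbour} — 6 districts.
No choice of 2 transmitter sites does better; here Market is left uncovered.

6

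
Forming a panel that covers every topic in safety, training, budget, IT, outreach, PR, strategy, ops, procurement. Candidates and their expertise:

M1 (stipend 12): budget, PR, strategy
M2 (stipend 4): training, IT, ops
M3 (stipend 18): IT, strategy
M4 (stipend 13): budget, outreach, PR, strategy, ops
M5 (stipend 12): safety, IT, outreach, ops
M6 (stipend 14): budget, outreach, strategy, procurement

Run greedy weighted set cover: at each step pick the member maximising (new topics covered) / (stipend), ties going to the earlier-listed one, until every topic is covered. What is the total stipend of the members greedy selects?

43

Pick 1: M2 adds 3 new (training, IT, ops) at stipend 4 (ratio 3/4).
Pick 2: M4 adds 4 new (budget, outreach, PR, strategy) at stipend 13 (ratio 4/13).
Pick 3: M5 adds 1 new (safety) at stipend 12 (ratio 1/12).
Pick 4: M6 adds 1 new (procurement) at stipend 14 (ratio 1/14).
Greedy total stipend: 4 + 13 + 12 + 14 = 43. (The true optimum is 42, so greedy overshoots here.)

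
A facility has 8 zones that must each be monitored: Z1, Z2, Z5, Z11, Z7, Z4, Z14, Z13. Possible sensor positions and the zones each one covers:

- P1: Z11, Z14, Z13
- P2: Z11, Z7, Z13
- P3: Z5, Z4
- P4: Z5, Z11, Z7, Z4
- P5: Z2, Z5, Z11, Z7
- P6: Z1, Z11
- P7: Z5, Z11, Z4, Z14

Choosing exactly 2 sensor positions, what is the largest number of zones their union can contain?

Choosing P1, P4 covers {Z5, Z11, Z7, Z4, Z14, Z13} — 6 zones.
No choice of 2 sensor positions does better; here Z1, Z2 are left uncovered.

6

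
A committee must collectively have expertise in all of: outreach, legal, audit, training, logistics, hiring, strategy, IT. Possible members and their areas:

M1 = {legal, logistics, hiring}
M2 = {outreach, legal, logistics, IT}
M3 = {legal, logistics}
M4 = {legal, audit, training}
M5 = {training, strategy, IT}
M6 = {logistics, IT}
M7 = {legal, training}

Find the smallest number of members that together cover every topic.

4

M1, M2, M4, M5 together cover {outreach, legal, audit, training, logistics, hiring, strategy, IT} — every topic.
No 3 of the 7 members cover everything (all 35 triples fall short), so 4 is minimum.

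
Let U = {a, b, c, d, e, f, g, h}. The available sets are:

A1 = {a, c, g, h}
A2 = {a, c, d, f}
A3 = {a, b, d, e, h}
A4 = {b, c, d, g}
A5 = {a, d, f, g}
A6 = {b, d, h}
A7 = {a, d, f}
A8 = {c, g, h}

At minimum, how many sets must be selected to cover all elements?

A1, A2, A3 together cover {a, b, c, d, e, f, g, h} — every element.
No 2 of the 8 sets cover everything (all 28 pairs fall short), so 3 is minimum.

3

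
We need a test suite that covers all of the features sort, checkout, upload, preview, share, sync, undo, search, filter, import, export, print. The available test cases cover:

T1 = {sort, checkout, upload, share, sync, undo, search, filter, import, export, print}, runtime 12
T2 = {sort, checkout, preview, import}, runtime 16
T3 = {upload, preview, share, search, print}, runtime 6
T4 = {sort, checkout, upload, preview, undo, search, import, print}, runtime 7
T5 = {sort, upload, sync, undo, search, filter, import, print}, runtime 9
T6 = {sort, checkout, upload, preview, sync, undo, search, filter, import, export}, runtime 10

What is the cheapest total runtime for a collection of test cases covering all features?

16

T3, T6 cover every feature at runtime 6 + 10 = 16.
Any cover uses at least 2 test cases; among all covering selections none totals below 16.
Greedy by coverage-per-runtime would pick T4, T1 for 19 — worse than the optimum 16.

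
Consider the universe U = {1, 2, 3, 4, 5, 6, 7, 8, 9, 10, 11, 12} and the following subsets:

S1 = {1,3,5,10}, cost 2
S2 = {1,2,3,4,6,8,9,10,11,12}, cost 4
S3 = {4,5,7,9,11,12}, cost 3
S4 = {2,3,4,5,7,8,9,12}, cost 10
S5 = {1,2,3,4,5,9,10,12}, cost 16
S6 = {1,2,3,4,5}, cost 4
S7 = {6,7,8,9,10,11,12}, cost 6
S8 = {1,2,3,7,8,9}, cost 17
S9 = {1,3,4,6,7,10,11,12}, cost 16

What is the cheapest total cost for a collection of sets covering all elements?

S2, S3 cover every element at cost 4 + 3 = 7.
Any cover uses at least 2 sets; among all covering selections none totals below 7.

7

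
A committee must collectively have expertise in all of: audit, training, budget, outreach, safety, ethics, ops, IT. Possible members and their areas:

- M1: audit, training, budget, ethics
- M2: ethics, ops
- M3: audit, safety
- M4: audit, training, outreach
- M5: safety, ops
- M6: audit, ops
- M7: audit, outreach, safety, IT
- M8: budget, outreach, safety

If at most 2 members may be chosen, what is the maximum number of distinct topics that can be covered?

Choosing M1, M7 covers {audit, training, budget, outreach, safety, ethics, IT} — 7 topics.
No choice of 2 members does better; here ops is left uncovered.

7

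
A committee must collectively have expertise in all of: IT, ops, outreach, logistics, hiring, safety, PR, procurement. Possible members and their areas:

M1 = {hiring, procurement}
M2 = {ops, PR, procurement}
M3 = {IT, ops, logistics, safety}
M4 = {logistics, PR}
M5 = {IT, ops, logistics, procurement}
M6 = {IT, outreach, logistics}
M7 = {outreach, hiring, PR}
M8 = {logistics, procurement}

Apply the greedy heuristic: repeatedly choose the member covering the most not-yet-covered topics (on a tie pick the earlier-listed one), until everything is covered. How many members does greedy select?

Pick 1: M3 covers 4 new topics (IT, ops, logistics, safety).
Pick 2: M7 covers 3 new topics (outreach, hiring, PR).
Pick 3: M1 covers 1 new topics (procurement).
Greedy uses 3 members.

3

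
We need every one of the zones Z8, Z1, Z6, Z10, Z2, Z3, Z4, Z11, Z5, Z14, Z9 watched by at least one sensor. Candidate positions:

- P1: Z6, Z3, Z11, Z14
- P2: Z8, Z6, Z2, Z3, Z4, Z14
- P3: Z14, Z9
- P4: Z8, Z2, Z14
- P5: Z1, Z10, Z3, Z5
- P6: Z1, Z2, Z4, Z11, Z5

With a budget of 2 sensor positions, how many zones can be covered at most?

Choosing P2, P5 covers {Z8, Z1, Z6, Z10, Z2, Z3, Z4, Z5, Z14} — 9 zones.
No choice of 2 sensor positions does better; here Z11, Z9 are left uncovered.

9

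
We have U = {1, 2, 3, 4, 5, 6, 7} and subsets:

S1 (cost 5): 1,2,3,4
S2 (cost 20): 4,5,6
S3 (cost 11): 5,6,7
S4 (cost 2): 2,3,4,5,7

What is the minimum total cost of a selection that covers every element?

S1, S3 cover every element at cost 5 + 11 = 16.
Any cover uses at least 2 sets; among all covering selections none totals below 16.
Greedy by coverage-per-cost would pick S4, S1, S3 for 18 — worse than the optimum 16.

16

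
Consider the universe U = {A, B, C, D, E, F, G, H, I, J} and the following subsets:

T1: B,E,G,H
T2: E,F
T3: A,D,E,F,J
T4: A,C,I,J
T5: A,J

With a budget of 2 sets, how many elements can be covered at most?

Choosing T1, T3 covers {A, B, D, E, F, G, H, J} — 8 elements.
No choice of 2 sets does better; here C, I are left uncovered.

8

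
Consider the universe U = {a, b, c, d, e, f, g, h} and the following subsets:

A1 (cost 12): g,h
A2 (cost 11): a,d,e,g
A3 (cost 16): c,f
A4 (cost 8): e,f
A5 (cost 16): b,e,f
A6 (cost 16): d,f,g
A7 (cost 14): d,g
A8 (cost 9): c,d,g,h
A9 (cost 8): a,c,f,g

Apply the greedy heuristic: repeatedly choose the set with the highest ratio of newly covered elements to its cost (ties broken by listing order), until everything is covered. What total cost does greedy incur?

41

Pick 1: A9 adds 4 new (a, c, f, g) at cost 8 (ratio 4/8).
Pick 2: A8 adds 2 new (d, h) at cost 9 (ratio 2/9).
Pick 3: A4 adds 1 new (e) at cost 8 (ratio 1/8).
Pick 4: A5 adds 1 new (b) at cost 16 (ratio 1/16).
Greedy total cost: 8 + 9 + 8 + 16 = 41. (The true optimum is 33, so greedy overshoots here.)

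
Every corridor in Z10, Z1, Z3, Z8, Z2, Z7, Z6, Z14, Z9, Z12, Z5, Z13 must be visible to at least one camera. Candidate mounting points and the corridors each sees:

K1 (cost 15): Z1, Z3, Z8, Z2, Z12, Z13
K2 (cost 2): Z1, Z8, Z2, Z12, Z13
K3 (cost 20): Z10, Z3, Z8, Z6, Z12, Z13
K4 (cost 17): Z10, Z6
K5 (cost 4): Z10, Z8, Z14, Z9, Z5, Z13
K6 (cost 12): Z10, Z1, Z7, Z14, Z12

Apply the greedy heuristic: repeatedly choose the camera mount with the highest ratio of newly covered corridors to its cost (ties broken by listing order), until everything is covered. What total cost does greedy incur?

38

Pick 1: K2 adds 5 new (Z1, Z8, Z2, Z12, Z13) at cost 2 (ratio 5/2).
Pick 2: K5 adds 4 new (Z10, Z14, Z9, Z5) at cost 4 (ratio 4/4).
Pick 3: K3 adds 2 new (Z3, Z6) at cost 20 (ratio 2/20).
Pick 4: K6 adds 1 new (Z7) at cost 12 (ratio 1/12).
Greedy total cost: 2 + 4 + 20 + 12 = 38.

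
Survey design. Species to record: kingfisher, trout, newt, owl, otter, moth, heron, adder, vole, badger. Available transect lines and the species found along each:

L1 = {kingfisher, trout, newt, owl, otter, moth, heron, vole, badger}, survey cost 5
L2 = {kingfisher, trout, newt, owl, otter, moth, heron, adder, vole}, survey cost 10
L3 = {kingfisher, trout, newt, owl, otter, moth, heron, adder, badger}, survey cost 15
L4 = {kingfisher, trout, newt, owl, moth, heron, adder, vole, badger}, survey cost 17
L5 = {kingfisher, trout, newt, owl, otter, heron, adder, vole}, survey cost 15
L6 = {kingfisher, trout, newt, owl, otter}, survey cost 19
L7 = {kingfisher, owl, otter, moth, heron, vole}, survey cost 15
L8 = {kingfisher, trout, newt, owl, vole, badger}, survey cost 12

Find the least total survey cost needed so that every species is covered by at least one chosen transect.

15

L1, L2 cover every species at survey cost 5 + 10 = 15.
Any cover uses at least 2 transects; among all covering selections none totals below 15.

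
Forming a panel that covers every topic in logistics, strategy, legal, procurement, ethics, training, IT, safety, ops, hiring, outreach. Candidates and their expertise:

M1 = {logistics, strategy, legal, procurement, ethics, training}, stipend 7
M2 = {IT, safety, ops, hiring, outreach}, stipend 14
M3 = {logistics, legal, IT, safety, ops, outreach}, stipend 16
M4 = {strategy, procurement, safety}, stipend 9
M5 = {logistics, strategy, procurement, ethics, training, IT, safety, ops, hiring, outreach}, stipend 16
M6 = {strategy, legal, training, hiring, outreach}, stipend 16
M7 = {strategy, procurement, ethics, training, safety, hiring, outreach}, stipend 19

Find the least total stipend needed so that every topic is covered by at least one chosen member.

M1, M2 cover every topic at stipend 7 + 14 = 21.
Any cover uses at least 2 members; among all covering selections none totals below 21.

21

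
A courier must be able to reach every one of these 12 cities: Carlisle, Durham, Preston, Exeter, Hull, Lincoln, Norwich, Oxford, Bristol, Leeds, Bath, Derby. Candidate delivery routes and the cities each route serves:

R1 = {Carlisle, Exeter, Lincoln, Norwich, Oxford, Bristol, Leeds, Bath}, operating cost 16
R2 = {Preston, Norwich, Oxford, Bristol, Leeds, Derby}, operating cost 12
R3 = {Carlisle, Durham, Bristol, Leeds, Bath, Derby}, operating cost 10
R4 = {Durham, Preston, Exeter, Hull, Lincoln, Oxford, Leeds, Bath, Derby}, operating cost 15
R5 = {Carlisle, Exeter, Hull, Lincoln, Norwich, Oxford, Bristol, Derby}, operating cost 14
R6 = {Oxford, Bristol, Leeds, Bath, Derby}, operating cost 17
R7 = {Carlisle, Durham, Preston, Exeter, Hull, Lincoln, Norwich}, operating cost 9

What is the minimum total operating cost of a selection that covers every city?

26

R6, R7 cover every city at operating cost 17 + 9 = 26.
Any cover uses at least 2 routes; among all covering selections none totals below 26.
Greedy by coverage-per-operating cost would pick R7, R3, R2 for 31 — worse than the optimum 26.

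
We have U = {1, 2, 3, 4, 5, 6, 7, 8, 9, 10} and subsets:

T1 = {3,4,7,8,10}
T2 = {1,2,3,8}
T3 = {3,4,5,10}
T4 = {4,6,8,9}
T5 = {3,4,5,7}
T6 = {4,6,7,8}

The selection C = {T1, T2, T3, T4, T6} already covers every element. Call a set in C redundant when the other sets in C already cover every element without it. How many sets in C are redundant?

Drop T1: the rest still cover every element — redundant.
Drop T2: 1, 2 uncovered — not redundant.
Drop T3: 5 uncovered — not redundant.
Drop T4: 9 uncovered — not redundant.
Drop T6: the rest still cover every element — redundant.
2 redundant: T1, T6.

2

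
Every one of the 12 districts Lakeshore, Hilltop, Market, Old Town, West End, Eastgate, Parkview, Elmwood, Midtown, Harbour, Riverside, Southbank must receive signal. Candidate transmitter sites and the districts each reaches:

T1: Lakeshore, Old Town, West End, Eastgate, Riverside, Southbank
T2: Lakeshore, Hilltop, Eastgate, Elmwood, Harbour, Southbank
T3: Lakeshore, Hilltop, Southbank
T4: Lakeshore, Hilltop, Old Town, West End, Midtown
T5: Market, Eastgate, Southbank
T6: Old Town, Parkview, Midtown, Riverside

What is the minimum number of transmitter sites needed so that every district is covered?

4

T1, T2, T5, T6 together cover {Lakeshore, Hilltop, Market, Old Town, West End, Eastgate, Parkview, Elmwood, Midtown, Harbour, Riverside, Southbank} — every district.
No 3 of the 6 transmitter sites cover everything (all 20 triples fall short), so 4 is minimum.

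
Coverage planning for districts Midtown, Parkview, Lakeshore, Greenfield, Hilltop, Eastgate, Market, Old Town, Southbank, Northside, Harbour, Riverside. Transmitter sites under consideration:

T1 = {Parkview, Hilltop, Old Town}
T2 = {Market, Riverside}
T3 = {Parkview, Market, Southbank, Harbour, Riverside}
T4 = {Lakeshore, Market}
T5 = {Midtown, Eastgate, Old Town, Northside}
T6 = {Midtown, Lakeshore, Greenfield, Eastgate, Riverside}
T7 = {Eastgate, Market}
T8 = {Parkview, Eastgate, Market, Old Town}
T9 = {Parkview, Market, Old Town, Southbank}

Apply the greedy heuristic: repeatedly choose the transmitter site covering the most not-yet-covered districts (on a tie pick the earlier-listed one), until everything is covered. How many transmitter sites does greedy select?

4

Pick 1: T3 covers 5 new districts (Parkview, Market, Southbank, Harbour, Riverside).
Pick 2: T5 covers 4 new districts (Midtown, Eastgate, Old Town, Northside).
Pick 3: T6 covers 2 new districts (Lakeshore, Greenfield).
Pick 4: T1 covers 1 new districts (Hilltop).
Greedy uses 4 transmitter sites.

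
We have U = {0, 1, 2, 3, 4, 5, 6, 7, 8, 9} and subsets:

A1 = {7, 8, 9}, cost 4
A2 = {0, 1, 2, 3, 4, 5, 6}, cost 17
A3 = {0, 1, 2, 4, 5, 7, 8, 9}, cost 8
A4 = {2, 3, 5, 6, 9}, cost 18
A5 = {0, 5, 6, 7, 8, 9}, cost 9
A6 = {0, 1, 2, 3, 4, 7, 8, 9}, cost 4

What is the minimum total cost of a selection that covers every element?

13

A5, A6 cover every element at cost 9 + 4 = 13.
Any cover uses at least 2 sets; among all covering selections none totals below 13.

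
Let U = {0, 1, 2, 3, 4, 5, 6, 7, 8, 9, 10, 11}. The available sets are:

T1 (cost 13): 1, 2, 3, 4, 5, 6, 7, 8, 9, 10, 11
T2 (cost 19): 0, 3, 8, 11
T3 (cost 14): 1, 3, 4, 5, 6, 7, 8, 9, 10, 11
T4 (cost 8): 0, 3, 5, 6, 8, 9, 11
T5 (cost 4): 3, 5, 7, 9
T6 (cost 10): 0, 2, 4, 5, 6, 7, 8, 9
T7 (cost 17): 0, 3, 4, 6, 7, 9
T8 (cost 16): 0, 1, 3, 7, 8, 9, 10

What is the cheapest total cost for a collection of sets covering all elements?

21

T1, T4 cover every element at cost 13 + 8 = 21.
Any cover uses at least 2 sets; among all covering selections none totals below 21.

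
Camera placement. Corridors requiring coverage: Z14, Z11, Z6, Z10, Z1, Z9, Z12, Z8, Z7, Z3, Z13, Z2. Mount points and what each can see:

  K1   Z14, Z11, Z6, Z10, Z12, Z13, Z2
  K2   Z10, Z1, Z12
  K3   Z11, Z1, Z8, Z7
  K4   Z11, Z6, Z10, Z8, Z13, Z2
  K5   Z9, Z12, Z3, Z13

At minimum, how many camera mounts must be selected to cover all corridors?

3

K1, K3, K5 together cover {Z14, Z11, Z6, Z10, Z1, Z9, Z12, Z8, Z7, Z3, Z13, Z2} — every corridor.
No 2 of the 5 camera mounts cover everything (all 10 pairs fall short), so 3 is minimum.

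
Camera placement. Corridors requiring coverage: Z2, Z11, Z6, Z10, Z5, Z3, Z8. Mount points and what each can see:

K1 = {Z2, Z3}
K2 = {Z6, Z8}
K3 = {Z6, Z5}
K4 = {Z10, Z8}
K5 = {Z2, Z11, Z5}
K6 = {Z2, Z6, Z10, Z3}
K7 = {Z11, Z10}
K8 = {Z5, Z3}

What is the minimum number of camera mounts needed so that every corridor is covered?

K2, K5, K6 together cover {Z2, Z11, Z6, Z10, Z5, Z3, Z8} — every corridor.
No 2 of the 8 camera mounts cover everything (all 28 pairs fall short), so 3 is minimum.

3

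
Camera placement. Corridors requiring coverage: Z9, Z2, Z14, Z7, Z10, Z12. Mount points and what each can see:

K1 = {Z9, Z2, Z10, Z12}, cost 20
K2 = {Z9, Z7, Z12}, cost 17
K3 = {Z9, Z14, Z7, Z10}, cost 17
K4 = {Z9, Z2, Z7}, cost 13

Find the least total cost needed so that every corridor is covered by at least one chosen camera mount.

K1, K3 cover every corridor at cost 20 + 17 = 37.
Any cover uses at least 2 camera mounts; among all covering selections none totals below 37.

37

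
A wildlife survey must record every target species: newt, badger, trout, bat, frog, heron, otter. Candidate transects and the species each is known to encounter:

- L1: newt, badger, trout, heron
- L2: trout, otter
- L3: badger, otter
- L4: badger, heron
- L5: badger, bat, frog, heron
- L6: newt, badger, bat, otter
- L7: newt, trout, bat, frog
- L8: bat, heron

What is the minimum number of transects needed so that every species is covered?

3

L1, L2, L5 together cover {newt, badger, trout, bat, frog, heron, otter} — every species.
No 2 of the 8 transects cover everything (all 28 pairs fall short), so 3 is minimum.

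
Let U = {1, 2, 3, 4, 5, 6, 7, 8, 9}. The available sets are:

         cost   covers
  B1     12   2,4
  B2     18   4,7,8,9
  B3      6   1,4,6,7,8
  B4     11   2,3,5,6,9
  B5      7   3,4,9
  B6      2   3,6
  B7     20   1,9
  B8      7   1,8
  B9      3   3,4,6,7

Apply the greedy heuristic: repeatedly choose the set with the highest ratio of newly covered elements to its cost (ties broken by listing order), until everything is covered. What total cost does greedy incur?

Pick 1: B9 adds 4 new (3, 4, 6, 7) at cost 3 (ratio 4/3).
Pick 2: B3 adds 2 new (1, 8) at cost 6 (ratio 2/6).
Pick 3: B4 adds 3 new (2, 5, 9) at cost 11 (ratio 3/11).
Greedy total cost: 3 + 6 + 11 = 20. (The true optimum is 17, so greedy overshoots here.)

20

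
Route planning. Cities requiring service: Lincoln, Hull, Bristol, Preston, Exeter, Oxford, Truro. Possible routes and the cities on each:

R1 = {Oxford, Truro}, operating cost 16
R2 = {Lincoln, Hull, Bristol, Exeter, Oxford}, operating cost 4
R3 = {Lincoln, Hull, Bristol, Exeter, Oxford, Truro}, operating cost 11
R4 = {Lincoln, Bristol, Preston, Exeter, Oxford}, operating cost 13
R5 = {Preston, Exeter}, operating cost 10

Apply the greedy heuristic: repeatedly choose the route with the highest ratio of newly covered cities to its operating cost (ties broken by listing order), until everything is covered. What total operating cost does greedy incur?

Pick 1: R2 adds 5 new (Lincoln, Hull, Bristol, Exeter, Oxford) at operating cost 4 (ratio 5/4).
Pick 2: R5 adds 1 new (Preston) at operating cost 10 (ratio 1/10).
Pick 3: R3 adds 1 new (Truro) at operating cost 11 (ratio 1/11).
Greedy total operating cost: 4 + 10 + 11 = 25. (The true optimum is 21, so greedy overshoots here.)

25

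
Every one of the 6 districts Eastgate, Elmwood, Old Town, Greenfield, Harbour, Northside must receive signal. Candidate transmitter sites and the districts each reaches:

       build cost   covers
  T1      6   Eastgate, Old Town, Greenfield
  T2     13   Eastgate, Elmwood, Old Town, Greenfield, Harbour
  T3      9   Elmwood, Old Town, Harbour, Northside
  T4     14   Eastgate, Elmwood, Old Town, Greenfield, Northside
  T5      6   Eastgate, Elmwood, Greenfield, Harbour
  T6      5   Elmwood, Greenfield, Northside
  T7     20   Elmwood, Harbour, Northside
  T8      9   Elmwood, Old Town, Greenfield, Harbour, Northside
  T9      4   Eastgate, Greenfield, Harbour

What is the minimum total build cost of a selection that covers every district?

13

T3, T9 cover every district at build cost 9 + 4 = 13.
Any cover uses at least 2 transmitter sites; among all covering selections none totals below 13.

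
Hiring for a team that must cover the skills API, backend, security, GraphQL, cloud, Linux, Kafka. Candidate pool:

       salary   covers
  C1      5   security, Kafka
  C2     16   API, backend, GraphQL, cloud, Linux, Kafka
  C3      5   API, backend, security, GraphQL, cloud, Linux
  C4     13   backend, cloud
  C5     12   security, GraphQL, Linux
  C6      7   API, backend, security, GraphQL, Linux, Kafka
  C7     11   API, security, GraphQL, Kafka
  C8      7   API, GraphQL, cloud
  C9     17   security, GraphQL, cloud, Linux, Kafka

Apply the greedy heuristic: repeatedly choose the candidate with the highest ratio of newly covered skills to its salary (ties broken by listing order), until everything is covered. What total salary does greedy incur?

10

Pick 1: C3 adds 6 new (API, backend, security, GraphQL, cloud, Linux) at salary 5 (ratio 6/5).
Pick 2: C1 adds 1 new (Kafka) at salary 5 (ratio 1/5).
Greedy total salary: 5 + 5 = 10.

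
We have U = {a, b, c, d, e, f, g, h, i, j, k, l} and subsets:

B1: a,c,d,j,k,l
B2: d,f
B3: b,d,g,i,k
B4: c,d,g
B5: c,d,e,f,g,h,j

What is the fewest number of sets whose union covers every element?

B1, B3, B5 together cover {a, b, c, d, e, f, g, h, i, j, k, l} — every element.
No 2 of the 5 sets cover everything (all 10 pairs fall short), so 3 is minimum.

3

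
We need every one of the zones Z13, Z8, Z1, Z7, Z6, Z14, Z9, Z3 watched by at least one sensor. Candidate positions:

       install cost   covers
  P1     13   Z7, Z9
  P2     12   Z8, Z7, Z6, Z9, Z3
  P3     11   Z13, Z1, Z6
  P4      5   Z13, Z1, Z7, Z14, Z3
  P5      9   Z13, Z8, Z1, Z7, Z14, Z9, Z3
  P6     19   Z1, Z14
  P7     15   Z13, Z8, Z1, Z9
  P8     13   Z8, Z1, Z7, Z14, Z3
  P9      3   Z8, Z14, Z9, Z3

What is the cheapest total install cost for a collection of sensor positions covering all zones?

17

P2, P4 cover every zone at install cost 12 + 5 = 17.
Any cover uses at least 2 sensor positions; among all covering selections none totals below 17.
Greedy by coverage-per-install cost would pick P9, P4, P3 for 19 — worse than the optimum 17.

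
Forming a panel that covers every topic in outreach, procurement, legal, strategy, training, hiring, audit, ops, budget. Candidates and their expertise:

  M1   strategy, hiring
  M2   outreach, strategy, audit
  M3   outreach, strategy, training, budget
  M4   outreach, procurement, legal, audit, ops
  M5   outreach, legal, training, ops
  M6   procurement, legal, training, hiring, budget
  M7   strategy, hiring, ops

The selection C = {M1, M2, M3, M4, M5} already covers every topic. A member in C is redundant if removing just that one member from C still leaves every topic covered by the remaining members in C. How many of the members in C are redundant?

Drop M1: hiring uncovered — not redundant.
Drop M2: the rest still cover every topic — redundant.
Drop M3: budget uncovered — not redundant.
Drop M4: procurement uncovered — not redundant.
Drop M5: the rest still cover every topic — redundant.
2 redundant: M2, M5.

2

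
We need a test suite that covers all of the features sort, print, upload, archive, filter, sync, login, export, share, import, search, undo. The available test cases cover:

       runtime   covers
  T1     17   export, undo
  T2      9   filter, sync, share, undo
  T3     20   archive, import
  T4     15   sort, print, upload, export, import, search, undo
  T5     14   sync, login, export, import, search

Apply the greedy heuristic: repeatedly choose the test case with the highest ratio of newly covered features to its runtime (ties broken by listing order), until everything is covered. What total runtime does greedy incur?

Pick 1: T4 adds 7 new (sort, print, upload, export, import, search, undo) at runtime 15 (ratio 7/15).
Pick 2: T2 adds 3 new (filter, sync, share) at runtime 9 (ratio 3/9).
Pick 3: T5 adds 1 new (login) at runtime 14 (ratio 1/14).
Pick 4: T3 adds 1 new (archive) at runtime 20 (ratio 1/20).
Greedy total runtime: 15 + 9 + 14 + 20 = 58.

58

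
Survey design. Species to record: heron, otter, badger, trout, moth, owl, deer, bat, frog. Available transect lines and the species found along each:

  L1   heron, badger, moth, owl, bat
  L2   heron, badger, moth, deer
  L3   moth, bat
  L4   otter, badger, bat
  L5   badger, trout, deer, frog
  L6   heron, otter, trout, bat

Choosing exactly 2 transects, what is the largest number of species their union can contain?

Choosing L1, L5 covers {heron, badger, trout, moth, owl, deer, bat, frog} — 8 species.
No choice of 2 transects does better; here otter is left uncovered.

8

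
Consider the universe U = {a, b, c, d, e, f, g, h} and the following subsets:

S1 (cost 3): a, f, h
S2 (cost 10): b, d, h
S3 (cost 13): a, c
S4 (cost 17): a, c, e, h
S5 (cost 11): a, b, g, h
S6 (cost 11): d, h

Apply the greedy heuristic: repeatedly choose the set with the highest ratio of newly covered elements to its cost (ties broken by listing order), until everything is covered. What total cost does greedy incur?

41

Pick 1: S1 adds 3 new (a, f, h) at cost 3 (ratio 3/3).
Pick 2: S2 adds 2 new (b, d) at cost 10 (ratio 2/10).
Pick 3: S4 adds 2 new (c, e) at cost 17 (ratio 2/17).
Pick 4: S5 adds 1 new (g) at cost 11 (ratio 1/11).
Greedy total cost: 3 + 10 + 17 + 11 = 41.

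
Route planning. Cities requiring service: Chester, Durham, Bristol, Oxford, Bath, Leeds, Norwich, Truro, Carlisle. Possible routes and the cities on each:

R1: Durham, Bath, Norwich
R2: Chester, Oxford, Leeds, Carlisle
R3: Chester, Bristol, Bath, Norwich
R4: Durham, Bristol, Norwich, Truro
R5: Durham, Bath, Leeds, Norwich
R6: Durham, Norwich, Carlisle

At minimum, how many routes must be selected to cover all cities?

R1, R2, R4 together cover {Chester, Durham, Bristol, Oxford, Bath, Leeds, Norwich, Truro, Carlisle} — every city.
No 2 of the 6 routes cover everything (all 15 pairs fall short), so 3 is minimum.

3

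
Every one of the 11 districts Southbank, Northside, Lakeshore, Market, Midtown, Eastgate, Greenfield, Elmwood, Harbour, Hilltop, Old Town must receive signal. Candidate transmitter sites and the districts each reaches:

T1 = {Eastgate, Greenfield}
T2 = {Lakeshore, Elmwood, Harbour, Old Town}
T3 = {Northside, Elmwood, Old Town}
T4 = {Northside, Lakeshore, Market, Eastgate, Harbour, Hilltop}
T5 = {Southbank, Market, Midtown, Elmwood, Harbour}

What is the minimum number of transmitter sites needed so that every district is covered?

T1, T2, T4, T5 together cover {Southbank, Northside, Lakeshore, Market, Midtown, Eastgate, Greenfield, Elmwood, Harbour, Hilltop, Old Town} — every district.
No 3 of the 5 transmitter sites cover everything (all 10 triples fall short), so 4 is minimum.

4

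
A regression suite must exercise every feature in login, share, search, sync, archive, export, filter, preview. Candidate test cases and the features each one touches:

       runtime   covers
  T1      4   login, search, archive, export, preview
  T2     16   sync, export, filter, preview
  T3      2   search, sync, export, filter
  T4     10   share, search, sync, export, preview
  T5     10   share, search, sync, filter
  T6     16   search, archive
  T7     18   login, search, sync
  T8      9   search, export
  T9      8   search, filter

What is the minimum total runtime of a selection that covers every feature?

14

T1, T5 cover every feature at runtime 4 + 10 = 14.
Any cover uses at least 2 test cases; among all covering selections none totals below 14.
Greedy by coverage-per-runtime would pick T3, T1, T4 for 16 — worse than the optimum 14.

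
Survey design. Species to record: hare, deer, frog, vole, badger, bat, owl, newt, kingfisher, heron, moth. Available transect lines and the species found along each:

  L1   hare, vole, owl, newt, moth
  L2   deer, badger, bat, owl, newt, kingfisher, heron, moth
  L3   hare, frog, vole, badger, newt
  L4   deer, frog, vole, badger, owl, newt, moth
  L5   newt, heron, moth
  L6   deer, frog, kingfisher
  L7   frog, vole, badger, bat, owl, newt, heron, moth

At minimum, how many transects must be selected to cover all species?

2

L2, L3 together cover {hare, deer, frog, vole, badger, bat, owl, newt, kingfisher, heron, moth} — every species.
No single transect contains all 11 species, so 2 is optimal.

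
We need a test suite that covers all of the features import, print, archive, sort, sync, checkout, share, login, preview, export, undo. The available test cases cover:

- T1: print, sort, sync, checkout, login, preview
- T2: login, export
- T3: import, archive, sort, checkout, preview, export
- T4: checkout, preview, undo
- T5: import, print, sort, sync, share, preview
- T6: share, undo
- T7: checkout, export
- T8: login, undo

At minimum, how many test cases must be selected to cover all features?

T1, T3, T6 together cover {import, print, archive, sort, sync, checkout, share, login, preview, export, undo} — every feature.
No 2 of the 8 test cases cover everything (all 28 pairs fall short), so 3 is minimum.

3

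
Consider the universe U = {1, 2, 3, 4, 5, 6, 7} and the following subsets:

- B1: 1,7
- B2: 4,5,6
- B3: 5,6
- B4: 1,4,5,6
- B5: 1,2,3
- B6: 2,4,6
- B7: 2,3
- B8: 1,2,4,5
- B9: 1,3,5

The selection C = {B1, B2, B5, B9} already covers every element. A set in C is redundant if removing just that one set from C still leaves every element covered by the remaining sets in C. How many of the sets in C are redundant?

Drop B1: 7 uncovered — not redundant.
Drop B2: 4, 6 uncovered — not redundant.
Drop B5: 2 uncovered — not redundant.
Drop B9: the rest still cover every element — redundant.
1 redundant: B9.

1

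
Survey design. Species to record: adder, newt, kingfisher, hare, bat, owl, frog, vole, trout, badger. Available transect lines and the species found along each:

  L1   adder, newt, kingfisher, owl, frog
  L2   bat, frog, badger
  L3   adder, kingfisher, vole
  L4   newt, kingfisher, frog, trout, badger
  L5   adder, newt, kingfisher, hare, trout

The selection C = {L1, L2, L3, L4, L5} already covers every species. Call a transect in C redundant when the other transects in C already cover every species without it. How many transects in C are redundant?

1

Drop L1: owl uncovered — not redundant.
Drop L2: bat uncovered — not redundant.
Drop L3: vole uncovered — not redundant.
Drop L4: the rest still cover every species — redundant.
Drop L5: hare uncovered — not redundant.
1 redundant: L4.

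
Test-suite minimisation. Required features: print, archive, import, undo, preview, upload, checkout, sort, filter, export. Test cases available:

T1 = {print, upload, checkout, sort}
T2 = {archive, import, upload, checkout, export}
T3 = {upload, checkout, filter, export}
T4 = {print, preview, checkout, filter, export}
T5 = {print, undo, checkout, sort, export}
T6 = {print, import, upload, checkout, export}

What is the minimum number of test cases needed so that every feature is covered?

3

T2, T4, T5 together cover {print, archive, import, undo, preview, upload, checkout, sort, filter, export} — every feature.
No 2 of the 6 test cases cover everything (all 15 pairs fall short), so 3 is minimum.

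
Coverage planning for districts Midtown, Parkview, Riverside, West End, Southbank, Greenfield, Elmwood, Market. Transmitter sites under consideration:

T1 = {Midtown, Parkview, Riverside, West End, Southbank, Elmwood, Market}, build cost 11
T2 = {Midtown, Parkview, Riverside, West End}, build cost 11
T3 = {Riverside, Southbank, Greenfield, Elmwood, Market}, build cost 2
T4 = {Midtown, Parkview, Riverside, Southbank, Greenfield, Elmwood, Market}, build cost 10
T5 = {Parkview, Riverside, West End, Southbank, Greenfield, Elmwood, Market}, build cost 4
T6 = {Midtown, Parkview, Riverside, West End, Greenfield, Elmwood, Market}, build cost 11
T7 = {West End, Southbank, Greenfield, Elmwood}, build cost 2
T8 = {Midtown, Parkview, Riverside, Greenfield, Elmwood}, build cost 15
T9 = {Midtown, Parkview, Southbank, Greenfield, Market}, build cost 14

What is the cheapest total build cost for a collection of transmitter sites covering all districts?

12

T4, T7 cover every district at build cost 10 + 2 = 12.
Any cover uses at least 2 transmitter sites; among all covering selections none totals below 12.
Greedy by coverage-per-build cost would pick T3, T5, T4 for 16 — worse than the optimum 12.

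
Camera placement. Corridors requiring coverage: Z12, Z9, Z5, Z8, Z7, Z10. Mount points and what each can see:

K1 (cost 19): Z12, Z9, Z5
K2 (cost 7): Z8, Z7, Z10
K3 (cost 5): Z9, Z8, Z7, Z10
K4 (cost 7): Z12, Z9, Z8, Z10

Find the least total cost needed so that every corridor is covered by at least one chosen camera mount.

24

K1, K3 cover every corridor at cost 19 + 5 = 24.
Any cover uses at least 2 camera mounts; among all covering selections none totals below 24.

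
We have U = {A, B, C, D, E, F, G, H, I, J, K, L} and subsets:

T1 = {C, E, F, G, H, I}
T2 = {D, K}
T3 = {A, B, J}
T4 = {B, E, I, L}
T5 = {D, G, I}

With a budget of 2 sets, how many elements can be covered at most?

9

Choosing T1, T3 covers {A, B, C, E, F, G, H, I, J} — 9 elements.
No choice of 2 sets does better; here D, K, L are left uncovered.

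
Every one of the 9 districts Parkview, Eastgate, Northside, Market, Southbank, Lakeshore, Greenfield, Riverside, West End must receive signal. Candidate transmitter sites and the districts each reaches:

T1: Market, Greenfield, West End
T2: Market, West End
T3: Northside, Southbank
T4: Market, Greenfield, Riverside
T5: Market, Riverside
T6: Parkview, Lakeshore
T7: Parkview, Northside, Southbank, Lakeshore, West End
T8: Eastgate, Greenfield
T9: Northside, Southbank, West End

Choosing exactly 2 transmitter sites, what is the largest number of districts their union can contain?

8

Choosing T4, T7 covers {Parkview, Northside, Market, Southbank, Lakeshore, Greenfield, Riverside, West End} — 8 districts.
No choice of 2 transmitter sites does better; here Eastgate is left uncovered.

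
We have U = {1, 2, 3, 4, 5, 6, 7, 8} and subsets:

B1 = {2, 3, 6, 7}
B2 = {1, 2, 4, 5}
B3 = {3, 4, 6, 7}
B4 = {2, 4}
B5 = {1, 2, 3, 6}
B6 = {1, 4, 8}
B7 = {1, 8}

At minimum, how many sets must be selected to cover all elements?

3

B1, B2, B6 together cover {1, 2, 3, 4, 5, 6, 7, 8} — every element.
No 2 of the 7 sets cover everything (all 21 pairs fall short), so 3 is minimum.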